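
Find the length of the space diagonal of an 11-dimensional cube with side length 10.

Diagonal = √11 · 10 ≈ 33.1662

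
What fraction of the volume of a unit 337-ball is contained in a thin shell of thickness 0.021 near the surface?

Shell fraction = 1 - (1-0.021)^337 ≈ 0.999217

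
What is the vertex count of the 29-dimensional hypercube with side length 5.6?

The 29-cube has 2^29 = 536870912 vertices.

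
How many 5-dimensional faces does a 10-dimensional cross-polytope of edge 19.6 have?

f_5(10-orthoplex) = 2^6 · (10 choose 6) = 13440.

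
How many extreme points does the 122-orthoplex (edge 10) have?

The 122-dimensional cross-polytope has 2n = 2·122 = 244 vertices.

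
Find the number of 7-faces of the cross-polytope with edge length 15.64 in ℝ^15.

Number of 7-faces = 2^(7+1) · C(15,7+1) = 256 · 6435 = 1647360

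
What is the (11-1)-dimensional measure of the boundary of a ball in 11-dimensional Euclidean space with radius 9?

S_11(9) = 2·π^(11/2)·(9)^10 / Γ(11/2) = 8264970432·π^5/35 ≈ 7.22641e+10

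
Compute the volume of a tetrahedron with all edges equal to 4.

Volume = (√2/12) · 4³ = 7.54247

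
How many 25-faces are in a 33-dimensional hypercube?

An n-cube has C(n,k)·2^(n-k) k-faces. Here C(33,25)·2^8 = 13884156·256 = 3554343936.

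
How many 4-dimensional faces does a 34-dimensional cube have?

An n-cube has C(n,k)·2^(n-k) k-faces. Here C(34,4)·2^30 = 46376·1073741824 = 49795850829824.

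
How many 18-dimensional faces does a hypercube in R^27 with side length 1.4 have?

Choose 18 of 27 axes to span the face (C(27,18) = 4686825 ways), then fix each of the remaining 9 coordinates at one of its two extreme values (2^9 = 512 ways): 4686825·512 = 2399654400.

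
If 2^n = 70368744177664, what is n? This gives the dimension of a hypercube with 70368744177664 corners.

The n-cube has 2^n vertices, and 70368744177664 = 2^46, so n = 46.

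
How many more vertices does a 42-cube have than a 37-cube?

The 42-cube has 2^42 = 4398046511104 vertices. The 37-cube has 2^37 = 137438953472 vertices. Difference: 4398046511104 - 137438953472 = 4260607557632.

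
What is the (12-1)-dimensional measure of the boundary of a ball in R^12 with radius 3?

S_12(3) = 2·π^(12/2)·(3)^11 / Γ(12/2) = 59049·π^6/20 ≈ 2.83845e+06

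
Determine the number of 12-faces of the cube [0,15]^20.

Number of 12-faces = C(20,12) · 2^(20-12) = 125970 · 256 = 32248320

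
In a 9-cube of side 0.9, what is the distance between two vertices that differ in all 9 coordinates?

The space diagonal of an n-cube of side s is s√n. Here 0.9·√9 = 2.7.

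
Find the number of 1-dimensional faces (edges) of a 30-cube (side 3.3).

An n-cube has n·2^(n-1) edges. With n = 30: 30·536870912 = 16106127360.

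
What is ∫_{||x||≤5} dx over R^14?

V = 1220703125·π^7/1008 ≈ 3.65762e+09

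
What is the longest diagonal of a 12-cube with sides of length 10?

d = √(10² + 10² + ... + 10²) [12 terms] = √(12·10²) = 10√12 ≈ 34.641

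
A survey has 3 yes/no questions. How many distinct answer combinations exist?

Number of vertices = 2^3 = 8.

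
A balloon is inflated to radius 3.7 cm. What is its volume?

Volume = π^{3/2}·(3.7)^3/Γ(5/2) ≈ 212.175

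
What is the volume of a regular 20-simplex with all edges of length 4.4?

V_20 = √(21) · 4.4^20 / (20! · 2^(20/2)) ≈ 1.36063e-08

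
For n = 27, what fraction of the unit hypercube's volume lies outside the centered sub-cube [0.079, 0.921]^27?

The inner cube has side 1-2·0.079 = 0.842 and volume (0.842)^27 ≈ 0.009626, so the shell holds 0.990374 of the volume.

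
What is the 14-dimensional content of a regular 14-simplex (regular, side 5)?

For a regular n-simplex with edge a, V = (a^n / n!)·√((n+1)/2^n). With a=5, n=14: V ≈ 0.0021184.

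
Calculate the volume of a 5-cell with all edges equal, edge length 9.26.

Volume = 9.26^4 · √(5/2^4) / 4! ≈ 171.261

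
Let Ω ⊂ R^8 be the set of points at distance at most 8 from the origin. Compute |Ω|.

V = 2097152·π^4/3 ≈ 6.80939e+07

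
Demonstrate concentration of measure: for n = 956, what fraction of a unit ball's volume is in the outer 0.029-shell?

1 - (1-0.029)^956 ≈ 1 - 6.048e-13 ≈ (100 - 6.05e-11)%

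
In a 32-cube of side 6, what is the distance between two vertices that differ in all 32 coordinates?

Diagonal = √32 · 6 ≈ 33.9411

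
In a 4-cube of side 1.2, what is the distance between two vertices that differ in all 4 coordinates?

d = √(1.2² + 1.2² + ... + 1.2²) [4 terms] = √(4·1.2²) = 1.2√4 = 2.4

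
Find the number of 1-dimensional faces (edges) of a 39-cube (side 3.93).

Number of 1-faces = C(39,1)·2^(39-1) = 39·274877906944 = 10720238370816.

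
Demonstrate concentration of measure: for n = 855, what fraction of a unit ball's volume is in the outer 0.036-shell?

1 - (1-0.036)^855 ≈ 1 - 2.431e-14 ≈ (100 - 2.43e-12)%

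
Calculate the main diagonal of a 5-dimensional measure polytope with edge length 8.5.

||(8.5,8.5,...,8.5)|| = √(5)·8.5 ≈ 19.0066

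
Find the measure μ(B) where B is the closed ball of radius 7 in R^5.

Volume = π^{5/2}·(7)^5/Γ(7/2) = 134456·π^2/15 ≈ 88468.5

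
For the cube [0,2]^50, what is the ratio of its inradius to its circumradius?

Ratio = (s/2)/(s√50/2) = 50^(-1/2) ≈ 0.141421.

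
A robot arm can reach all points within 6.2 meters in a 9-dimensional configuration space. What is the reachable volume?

V_9(6.2) = π^(9/2) · (6.2)^9 / Γ(9/2 + 1) ≈ 4.46522e+07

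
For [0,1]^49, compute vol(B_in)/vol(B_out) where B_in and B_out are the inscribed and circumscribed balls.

The radii are 1/2 and 1√49/2, so the volume ratio is (1/√49)^49 = 49^{-49/2} ≈ 3.89221e-42.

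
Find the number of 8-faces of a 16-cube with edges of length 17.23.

f_8(16-cube) = (16 choose 8) · 2^8 = 3294720.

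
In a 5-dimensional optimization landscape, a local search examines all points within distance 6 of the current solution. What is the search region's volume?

V_5(6) = π^(5/2) · (6)^5 / Γ(5/2 + 1) = 20736·π^2/5 ≈ 40931.2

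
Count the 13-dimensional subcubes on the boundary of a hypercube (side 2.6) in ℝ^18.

Number of 13-faces = C(18,13) · 2^(18-13) = 8568 · 32 = 274176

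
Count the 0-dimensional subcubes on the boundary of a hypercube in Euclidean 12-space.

An n-cube has C(n,k)·2^(n-k) k-faces. Here C(12,0)·2^12 = 1·4096 = 4096.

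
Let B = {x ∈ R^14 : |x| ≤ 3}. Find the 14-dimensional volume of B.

V_14(3) = π^(14/2) · (3)^14 / Γ(14/2 + 1) = 531441·π^7/560 ≈ 2.86626e+06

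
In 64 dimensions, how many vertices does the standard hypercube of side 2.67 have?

The 64-cube has 2^64 = 18446744073709551616 vertices.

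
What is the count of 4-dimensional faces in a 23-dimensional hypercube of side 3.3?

An n-cube has C(n,k)·2^(n-k) k-faces. Here C(23,4)·2^19 = 8855·524288 = 4642570240.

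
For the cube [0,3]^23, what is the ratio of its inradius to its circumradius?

For an n-cube of any side s, the inradius is s/2 and the circumradius is s√n/2, so the ratio is 1/√23 ≈ 0.208514.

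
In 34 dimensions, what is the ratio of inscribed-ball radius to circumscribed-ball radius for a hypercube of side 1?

r_in / r_out = (1/2) / (1√34/2) = 1/√34 ≈ 0.171499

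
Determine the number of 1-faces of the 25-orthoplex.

Number of 1-faces = 2^(1+1) · C(25,1+1) = 4 · 300 = 1200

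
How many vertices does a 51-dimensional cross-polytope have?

The vertices are ±e_1, ..., ±e_51, so there are 2·51 = 102.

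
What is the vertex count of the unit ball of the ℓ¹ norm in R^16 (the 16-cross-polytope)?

The 16-dimensional cross-polytope has 2n = 2·16 = 32 vertices.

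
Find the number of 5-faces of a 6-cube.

Number of 5-faces = C(6,5) · 2^(6-5) = 6 · 2 = 12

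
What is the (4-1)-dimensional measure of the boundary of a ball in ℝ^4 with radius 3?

S_4(3) = 2·π^(4/2)·(3)^3 / Γ(4/2) = 54·π^2 ≈ 532.959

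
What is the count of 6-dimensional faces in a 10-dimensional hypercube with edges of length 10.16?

f_6(10-cube) = (10 choose 6) · 2^4 = 3360.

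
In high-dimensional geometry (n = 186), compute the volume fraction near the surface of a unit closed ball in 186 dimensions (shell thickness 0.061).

1 - (1-0.061)^186 ≈ 0.999992 ≈ 99.999176%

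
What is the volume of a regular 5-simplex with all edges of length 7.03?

V_5 = √(6) · 7.03^5 / (5! · 2^(5/2)) ≈ 61.9578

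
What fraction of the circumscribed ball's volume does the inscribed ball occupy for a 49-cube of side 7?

V_in/V_out = n^(-n/2) = 49^(-49/2) ≈ 3.89221e-42.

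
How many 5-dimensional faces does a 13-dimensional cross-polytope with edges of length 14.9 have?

f_5(13-orthoplex) = 2^6 · (13 choose 6) = 109824.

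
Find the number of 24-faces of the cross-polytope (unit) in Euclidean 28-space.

f_24(28-orthoplex) = 2^25 · (28 choose 25) = 109924319232.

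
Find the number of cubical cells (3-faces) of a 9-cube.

Number of 3-faces = C(9,3) · 2^(9-3) = 84 · 64 = 5376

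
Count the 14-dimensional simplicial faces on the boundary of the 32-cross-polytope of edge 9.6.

An n-cross-polytope has 2^(k+1)·C(n,k+1) k-faces. Here 2^15·C(32,15) = 32768·565722720 = 18537602088960.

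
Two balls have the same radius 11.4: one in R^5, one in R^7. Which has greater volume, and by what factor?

V_5(11.4) ≈ 1.0135e+06, V_7(11.4) ≈ 1.18226e+08. The 7-ball is larger by a factor of 116.7.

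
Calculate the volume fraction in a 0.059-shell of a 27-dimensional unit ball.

1 - (1-0.059)^27 ≈ 0.806394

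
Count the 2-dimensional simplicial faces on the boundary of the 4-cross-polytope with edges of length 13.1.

An n-cross-polytope has 2^(k+1)·C(n,k+1) k-faces. Here 2^3·C(4,3) = 8·4 = 32.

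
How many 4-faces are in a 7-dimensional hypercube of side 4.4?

An n-cube has C(n,k)·2^(n-k) k-faces. Here C(7,4)·2^3 = 35·8 = 280.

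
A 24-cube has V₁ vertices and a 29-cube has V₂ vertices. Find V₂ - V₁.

V₁ = 2^24 = 16777216. V₂ = 2^29 = 536870912. V₂ - V₁ = 520093696.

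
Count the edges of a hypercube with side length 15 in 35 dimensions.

The 35-cube has n·2^(n-1) = 35·2^34 = 35·17179869184 = 601295421440 edges.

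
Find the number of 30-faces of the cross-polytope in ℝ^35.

Number of 30-faces = 2^(30+1) · C(35,30+1) = 2147483648 · 52360 = 112442243809280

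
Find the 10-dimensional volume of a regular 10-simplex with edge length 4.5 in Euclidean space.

V = (4.5^10 / 10!) · √((10+1) / 2^10) ≈ 0.0972542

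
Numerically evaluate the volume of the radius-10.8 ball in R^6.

The n-ball volume is π^(n/2)·r^n/Γ(n/2+1). With n=6, r=10.8: V ≈ 8.20051e+06.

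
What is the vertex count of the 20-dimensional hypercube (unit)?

The 20-cube has 2^20 = 1048576 vertices.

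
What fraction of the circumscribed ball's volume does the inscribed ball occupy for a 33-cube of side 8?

The radii are 8/2 and 8√33/2, so the volume ratio is (1/√33)^33 = 33^{-33/2} ≈ 8.80076e-26.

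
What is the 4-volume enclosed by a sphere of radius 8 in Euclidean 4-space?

Volume = π^{4/2}·(8)^4/Γ(3) = 2048·π^2 ≈ 20212.9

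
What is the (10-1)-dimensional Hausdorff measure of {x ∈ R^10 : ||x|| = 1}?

|∂B_10(1)| = π^5/12 ≈ 25.5016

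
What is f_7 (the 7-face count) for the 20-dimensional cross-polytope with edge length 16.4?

An n-cross-polytope has 2^(k+1)·C(n,k+1) k-faces. Here 2^8·C(20,8) = 256·125970 = 32248320.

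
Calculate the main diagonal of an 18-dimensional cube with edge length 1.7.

The space diagonal of an n-cube of side s is s√n. Here 1.7·√18 ≈ 7.21249.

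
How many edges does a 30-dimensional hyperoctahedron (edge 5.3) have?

Each 1-face is the convex hull of 2 vertices, one chosen as ±e_i from each of 2 distinct axes: 2^2·C(30,2) = 1740.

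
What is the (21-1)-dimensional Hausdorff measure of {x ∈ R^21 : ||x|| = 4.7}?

S = n·V_n(r)/r = 21·V_21(4.7)/4.7 (volume-to-surface relation), giving 8.10446e+12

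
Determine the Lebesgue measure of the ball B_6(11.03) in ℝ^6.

V_6(11.03) = π^(6/2) · (11.03)^6 / Γ(6/2 + 1) ≈ 9.30575e+06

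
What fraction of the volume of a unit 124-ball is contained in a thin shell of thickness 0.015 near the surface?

1 - (1-0.015)^124 ≈ 0.846506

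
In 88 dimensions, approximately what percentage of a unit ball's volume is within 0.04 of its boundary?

1 - (1-0.04)^88 ≈ 0.972466 ≈ 97.25%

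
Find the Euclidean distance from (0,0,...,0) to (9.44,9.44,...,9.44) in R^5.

Diagonal = √5 · 9.44 ≈ 21.1085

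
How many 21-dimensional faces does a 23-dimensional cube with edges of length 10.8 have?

f_21(23-cube) = (23 choose 21) · 2^2 = 1012.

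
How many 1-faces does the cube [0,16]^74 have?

An n-cube has n·2^(n-1) edges. With n = 74: 74·9444732965739290427392 = 698910239464707491627008.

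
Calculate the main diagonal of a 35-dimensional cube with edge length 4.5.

Diagonal = √35 · 4.5 ≈ 26.6224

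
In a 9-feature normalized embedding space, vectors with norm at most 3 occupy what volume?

V_9(3) = π^(9/2) · (3)^9 / Γ(9/2 + 1) = 23328·π^4/35 ≈ 64924.6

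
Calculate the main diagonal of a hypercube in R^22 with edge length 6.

Diagonal = √22 · 6 ≈ 28.1425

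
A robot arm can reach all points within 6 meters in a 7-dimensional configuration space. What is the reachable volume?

V = 1492992·π^3/35 ≈ 1.32263e+06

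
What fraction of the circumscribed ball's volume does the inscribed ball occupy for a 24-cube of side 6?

Volume scales as r^n, and r_in/r_out = 1/√24, giving (1/√24)^24 ≈ 2.7382e-17.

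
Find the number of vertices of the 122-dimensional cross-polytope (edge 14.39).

The vertices are ±e_1, ..., ±e_122, so there are 2·122 = 244.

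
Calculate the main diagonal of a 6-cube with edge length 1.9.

Diagonal = √6 · 1.9 ≈ 4.65403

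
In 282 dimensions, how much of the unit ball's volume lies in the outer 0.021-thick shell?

Shell fraction = 1 - (1-0.021)^282 ≈ 0.997484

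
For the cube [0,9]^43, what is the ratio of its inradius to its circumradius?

r_in = 9/2 (half the side); r_out = 9√43/2 (half the diagonal). Ratio = 1/√43 ≈ 0.152499.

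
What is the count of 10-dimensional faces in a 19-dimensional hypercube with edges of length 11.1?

Number of 10-faces = C(19,10) · 2^(19-10) = 92378 · 512 = 47297536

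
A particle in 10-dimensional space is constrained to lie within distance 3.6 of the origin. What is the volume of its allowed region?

V_10(3.6) = π^(10/2) · (3.6)^10 / Γ(10/2 + 1) ≈ 932380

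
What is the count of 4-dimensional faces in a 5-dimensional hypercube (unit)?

Choose 4 of 5 axes to span the face (C(5,4) = 5 ways), then fix each of the remaining 1 coordinate at one of its two extreme values (2^1 = 2 ways): 5·2 = 10.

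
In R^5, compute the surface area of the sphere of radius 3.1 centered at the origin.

S = n·V_n(r)/r = 5·V_5(3.1)/3.1 (volume-to-surface relation), giving 2430.61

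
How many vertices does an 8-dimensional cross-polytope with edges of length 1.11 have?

The 8-dimensional cross-polytope has 2n = 2·8 = 16 vertices.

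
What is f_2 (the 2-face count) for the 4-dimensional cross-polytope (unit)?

Each 2-face is the convex hull of 3 vertices, one chosen as ±e_i from each of 3 distinct axes: 2^3·C(4,3) = 32.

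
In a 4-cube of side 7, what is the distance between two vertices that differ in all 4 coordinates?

Diagonal = √4 · 7 = 14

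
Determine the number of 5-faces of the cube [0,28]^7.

An n-cube has C(n,k)·2^(n-k) k-faces. Here C(7,5)·2^2 = 21·4 = 84.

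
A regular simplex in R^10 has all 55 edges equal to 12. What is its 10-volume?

V = (12^10 / 10!) · √((10+1) / 2^10) ≈ 1768.46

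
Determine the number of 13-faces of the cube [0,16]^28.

f_13(28-cube) = (28 choose 13) · 2^15 = 1226904698880.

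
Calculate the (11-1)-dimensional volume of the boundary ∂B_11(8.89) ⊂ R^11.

The surface area of an n-ball is 2π^(n/2) r^(n-1) / Γ(n/2). For n=11, r=8.89: 6.39021e+10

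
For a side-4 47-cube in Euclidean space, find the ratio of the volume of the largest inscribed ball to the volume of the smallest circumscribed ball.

Volume scales as r^n, and r_in/r_out = 1/√47, giving (1/√47)^47 ≈ 5.07809e-40.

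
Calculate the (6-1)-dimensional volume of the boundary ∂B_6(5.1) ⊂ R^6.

|∂B_6(5.1)| ≈ 106979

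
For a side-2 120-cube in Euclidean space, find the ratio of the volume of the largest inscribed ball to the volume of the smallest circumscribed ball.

The radii are 2/2 and 2√120/2, so the volume ratio is (1/√120)^120 = 120^{-120/2} ≈ 1.7747e-125.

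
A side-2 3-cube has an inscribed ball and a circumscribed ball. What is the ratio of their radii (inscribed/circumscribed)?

r_in / r_out = (2/2) / (2√3/2) = 1/√3 ≈ 0.57735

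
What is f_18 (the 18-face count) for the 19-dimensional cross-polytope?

f_18(19-orthoplex) = 2^19 · (19 choose 19) = 524288.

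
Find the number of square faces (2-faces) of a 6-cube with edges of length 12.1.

f_2(6-cube) = (6 choose 2) · 2^4 = 240.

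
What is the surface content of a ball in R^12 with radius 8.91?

S_12(8.91) = 2·π^(12/2)·(8.91)^11 / Γ(12/2) ≈ 4.50197e+11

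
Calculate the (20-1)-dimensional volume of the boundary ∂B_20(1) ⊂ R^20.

The surface area of an n-ball is 2π^(n/2) r^(n-1) / Γ(n/2). For n=20, r=1: π^10/181440 ≈ 0.516138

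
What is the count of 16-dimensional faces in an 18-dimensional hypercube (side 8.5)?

Number of 16-faces = C(18,16) · 2^(18-16) = 153 · 4 = 612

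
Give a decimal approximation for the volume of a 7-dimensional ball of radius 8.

The n-ball volume is π^(n/2)·r^n/Γ(n/2+1). With n=7, r=8: V = 33554432·π^3/105 ≈ 9.90855e+06.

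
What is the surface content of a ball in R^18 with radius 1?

S = n·V_n(r)/r = 18·V_18(1)/1 (volume-to-surface relation), giving π^9/20160 ≈ 1.47863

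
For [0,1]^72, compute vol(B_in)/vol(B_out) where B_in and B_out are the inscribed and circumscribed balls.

V_in / V_out = (r_in/r_out)^72 = (1/√72)^72 = 72^(-72/2) ≈ 1.36782e-67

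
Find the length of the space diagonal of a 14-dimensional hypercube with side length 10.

d = √(10² + 10² + ... + 10²) [14 terms] = √(14·10²) = 10√14 ≈ 37.4166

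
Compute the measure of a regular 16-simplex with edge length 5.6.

V = (5.6^16 / 16!) · √((16+1) / 2^16) ≈ 0.000720068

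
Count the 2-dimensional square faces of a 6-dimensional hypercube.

f_2(6-cube) = (6 choose 2) · 2^4 = 240.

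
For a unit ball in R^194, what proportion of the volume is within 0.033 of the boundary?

V(inner)/V(outer) = ((1-0.033)/1)^194 ≈ 0.001488, so the shell fraction is 0.998512.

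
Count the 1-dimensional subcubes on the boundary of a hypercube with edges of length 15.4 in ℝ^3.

f_1(3-cube) = (3 choose 1) · 2^2 = 12.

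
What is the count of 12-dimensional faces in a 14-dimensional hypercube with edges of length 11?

Number of 12-faces = C(14,12) · 2^(14-12) = 91 · 4 = 364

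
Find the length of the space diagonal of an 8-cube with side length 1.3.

The space diagonal of an n-cube of side s is s√n. Here 1.3·√8 ≈ 3.67696.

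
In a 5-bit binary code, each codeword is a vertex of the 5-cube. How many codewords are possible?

Number of vertices = 2^5 = 32.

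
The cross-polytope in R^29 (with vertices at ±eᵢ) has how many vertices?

The vertices are ±e_1, ..., ±e_29, so there are 2·29 = 58.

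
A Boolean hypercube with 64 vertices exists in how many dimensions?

n = log_2(64) = 6.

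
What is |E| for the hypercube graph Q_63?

An n-cube has n·2^(n-1) edges. With n = 63: 63·4611686018427387904 = 290536219160925437952.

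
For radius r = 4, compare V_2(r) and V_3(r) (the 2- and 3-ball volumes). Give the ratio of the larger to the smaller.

V_2(4) ≈ 50.2655, V_3(4) ≈ 268.083. The 3-ball is larger by a factor of 5.333.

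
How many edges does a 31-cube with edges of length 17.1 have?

Number of 1-faces = C(31,1)·2^(31-1) = 31·1073741824 = 33285996544.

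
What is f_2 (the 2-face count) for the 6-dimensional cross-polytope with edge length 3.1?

An n-cross-polytope has 2^(k+1)·C(n,k+1) k-faces. Here 2^3·C(6,3) = 8·20 = 160.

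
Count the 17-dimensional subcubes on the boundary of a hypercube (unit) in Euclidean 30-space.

Choose 17 of 30 axes to span the face (C(30,17) = 119759850 ways), then fix each of the remaining 13 coordinates at one of its two extreme values (2^13 = 8192 ways): 119759850·8192 = 981072691200.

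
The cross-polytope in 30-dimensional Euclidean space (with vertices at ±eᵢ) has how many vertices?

An n-cross-polytope has 2n vertices; here n = 30, giving 60.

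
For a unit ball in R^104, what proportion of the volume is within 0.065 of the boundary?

V(inner)/V(outer) = ((1-0.065)/1)^104 ≈ 0.0009213, so the shell fraction is 0.999079.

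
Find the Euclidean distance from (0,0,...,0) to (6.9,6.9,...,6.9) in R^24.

Diagonal = √24 · 6.9 ≈ 33.803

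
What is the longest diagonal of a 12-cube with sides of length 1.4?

Diagonal = √12 · 1.4 ≈ 4.84974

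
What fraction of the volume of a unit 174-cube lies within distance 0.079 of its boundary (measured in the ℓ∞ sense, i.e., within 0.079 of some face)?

1 - (1 - 2·0.079)^174 = 1 - 0.842^174 ≈ 1 - 1.01e-13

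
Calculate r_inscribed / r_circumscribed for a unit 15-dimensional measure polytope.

Ratio = (s/2)/(s√15/2) = 15^(-1/2) ≈ 0.258199.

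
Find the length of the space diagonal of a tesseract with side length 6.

Diagonal = √4 · 6 = 12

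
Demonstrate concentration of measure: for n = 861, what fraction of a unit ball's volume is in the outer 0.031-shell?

1 - (1-0.031)^861 ≈ 1 - 1.678e-12 ≈ (100 - 1.68e-10)%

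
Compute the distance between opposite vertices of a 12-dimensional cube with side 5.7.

||(5.7,5.7,...,5.7)|| = √(12)·5.7 ≈ 19.7454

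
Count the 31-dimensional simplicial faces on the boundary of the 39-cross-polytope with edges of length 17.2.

f_31(39-orthoplex) = 2^32 · (39 choose 32) = 66060621396836352.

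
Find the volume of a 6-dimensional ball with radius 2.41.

V_6(2.41) = π^(6/2) · (2.41)^6 / Γ(6/2 + 1) ≈ 1012.51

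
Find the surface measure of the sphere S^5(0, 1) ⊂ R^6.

S_6(1) = 2·π^(6/2)·(1)^5 / Γ(6/2) = π^3 ≈ 31.0063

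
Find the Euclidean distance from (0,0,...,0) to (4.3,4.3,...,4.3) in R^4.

d = √(4.3² + 4.3² + ... + 4.3²) [4 terms] = √(4·4.3²) = 4.3√4 = 8.6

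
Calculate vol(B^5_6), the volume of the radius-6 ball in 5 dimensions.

V = 20736·π^2/5 ≈ 40931.2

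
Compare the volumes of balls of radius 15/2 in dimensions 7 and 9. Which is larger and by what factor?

V_7(15/2) ≈ 6.3068e+06, V_9(15/2) ≈ 2.47668e+08. The 9-ball is larger by a factor of 39.27.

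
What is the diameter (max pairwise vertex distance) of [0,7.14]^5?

||(7.14,7.14,...,7.14)|| = √(5)·7.14 ≈ 15.9655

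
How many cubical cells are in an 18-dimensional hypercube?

Number of 3-faces = C(18,3) · 2^(18-3) = 816 · 32768 = 26738688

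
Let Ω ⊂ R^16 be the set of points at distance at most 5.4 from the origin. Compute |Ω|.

The n-ball volume is π^(n/2)·r^n/Γ(n/2+1). With n=16, r=5.4: V ≈ 1.23021e+11.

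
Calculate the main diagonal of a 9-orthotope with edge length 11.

Diagonal = √9 · 11 = 33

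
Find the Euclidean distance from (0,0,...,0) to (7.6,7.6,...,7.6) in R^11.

Diagonal = √11 · 7.6 ≈ 25.2063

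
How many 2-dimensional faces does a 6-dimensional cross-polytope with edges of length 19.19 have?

Each 2-face is the convex hull of 3 vertices, one chosen as ±e_i from each of 3 distinct axes: 2^3·C(6,3) = 160.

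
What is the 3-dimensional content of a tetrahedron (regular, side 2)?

Volume = (√2/12) · 2³ = 0.942809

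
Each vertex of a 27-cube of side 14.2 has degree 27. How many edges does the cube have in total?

The 27-cube has n·2^(n-1) = 27·2^26 = 27·67108864 = 1811939328 edges.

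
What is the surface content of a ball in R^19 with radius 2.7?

The surface area of an n-ball is 2π^(n/2) r^(n-1) / Γ(n/2). For n=19, r=2.7: 5.15096e+07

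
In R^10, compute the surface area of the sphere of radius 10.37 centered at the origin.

The surface area of an n-ball is 2π^(n/2) r^(n-1) / Γ(n/2). For n=10, r=10.37: 3.53653e+10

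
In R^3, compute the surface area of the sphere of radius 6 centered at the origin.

S = n·V_n(r)/r = 3·V_3(6)/6 (volume-to-surface relation), giving 4πr² = 4π·(6)² ≈ 452.389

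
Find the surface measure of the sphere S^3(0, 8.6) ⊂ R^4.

|∂B_4(8.6)| ≈ 12555.2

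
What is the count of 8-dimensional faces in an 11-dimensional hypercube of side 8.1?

Number of 8-faces = C(11,8) · 2^(11-8) = 165 · 8 = 1320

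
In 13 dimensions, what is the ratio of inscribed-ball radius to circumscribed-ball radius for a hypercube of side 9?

Ratio = (s/2)/(s√13/2) = 13^(-1/2) ≈ 0.27735.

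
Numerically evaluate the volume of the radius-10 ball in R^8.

Volume = π^{8/2}·(10)^8/Γ(5) = 12500000·π^4/3 ≈ 4.05871e+08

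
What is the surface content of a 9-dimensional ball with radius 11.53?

|∂B_9(11.53)| ≈ 9.27245e+09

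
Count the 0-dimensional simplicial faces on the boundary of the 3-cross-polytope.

f_0(3-orthoplex) = 2^1 · (3 choose 1) = 6.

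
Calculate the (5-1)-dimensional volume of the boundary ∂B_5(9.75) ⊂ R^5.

|∂B_5(9.75)| ≈ 237841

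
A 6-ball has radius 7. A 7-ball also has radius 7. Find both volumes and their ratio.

V_6(7) ≈ 607976. V_7(7) ≈ 3.89105e+06. Ratio V_6/V_7 ≈ 0.1562.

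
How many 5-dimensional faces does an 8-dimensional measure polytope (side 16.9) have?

Choose 5 of 8 axes to span the face (C(8,5) = 56 ways), then fix each of the remaining 3 coordinates at one of its two extreme values (2^3 = 8 ways): 56·8 = 448.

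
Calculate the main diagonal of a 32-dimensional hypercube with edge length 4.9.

The space diagonal of an n-cube of side s is s√n. Here 4.9·√32 ≈ 27.7186.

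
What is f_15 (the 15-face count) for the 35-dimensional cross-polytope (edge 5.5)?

An n-cross-polytope has 2^(k+1)·C(n,k+1) k-faces. Here 2^16·C(35,16) = 65536·4059928950 = 266071503667200.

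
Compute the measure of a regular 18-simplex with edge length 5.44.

V = (5.44^18 / 18!) · √((18+1) / 2^18) ≈ 2.31497e-05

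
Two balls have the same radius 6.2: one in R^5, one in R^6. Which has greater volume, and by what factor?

V_5(6.2) ≈ 48223.3, V_6(6.2) ≈ 293527. The 6-ball is larger by a factor of 6.087.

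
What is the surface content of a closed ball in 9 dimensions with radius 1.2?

S = n·V_n(r)/r = 9·V_9(1.2)/1.2 (volume-to-surface relation), giving 127.647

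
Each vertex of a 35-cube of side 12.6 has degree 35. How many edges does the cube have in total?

An n-cube has n·2^(n-1) edges. With n = 35: 35·17179869184 = 601295421440.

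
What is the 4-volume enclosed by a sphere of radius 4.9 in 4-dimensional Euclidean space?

V_4(4.9) = π^(4/2) · (4.9)^4 / Γ(4/2 + 1) ≈ 2844.82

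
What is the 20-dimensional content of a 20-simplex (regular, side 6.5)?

For a regular n-simplex with edge a, V = (a^n / n!)·√((n+1)/2^n). With a=6.5, n=20: V ≈ 3.3339e-05.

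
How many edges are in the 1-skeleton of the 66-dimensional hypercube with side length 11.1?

The 66-cube has n·2^(n-1) = 66·2^65 = 66·36893488147419103232 = 2434970217729660813312 edges.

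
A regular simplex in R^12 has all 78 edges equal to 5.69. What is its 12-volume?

For a regular n-simplex with edge a, V = (a^n / n!)·√((n+1)/2^n). With a=5.69, n=12: V ≈ 0.135457.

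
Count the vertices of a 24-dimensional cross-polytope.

The vertices are ±e_1, ..., ±e_24, so there are 2·24 = 48.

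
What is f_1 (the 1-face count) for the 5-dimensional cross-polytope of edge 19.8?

Number of 1-faces = 2^(1+1) · C(5,1+1) = 4 · 10 = 40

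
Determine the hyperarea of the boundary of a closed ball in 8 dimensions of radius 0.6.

The surface area of an n-ball is 2π^(n/2) r^(n-1) / Γ(n/2). For n=8, r=0.6: 0.908944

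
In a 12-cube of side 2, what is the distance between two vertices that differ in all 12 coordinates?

d = √(2² + 2² + ... + 2²) [12 terms] = √(12·2²) = 2√12 ≈ 6.9282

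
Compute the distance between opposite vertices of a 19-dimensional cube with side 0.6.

d = √(0.6² + 0.6² + ... + 0.6²) [19 terms] = √(19·0.6²) = 0.6√19 ≈ 2.61534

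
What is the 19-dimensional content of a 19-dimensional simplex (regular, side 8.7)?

Volume = 8.7^19 · √(20/2^19) / 19! ≈ 0.0360165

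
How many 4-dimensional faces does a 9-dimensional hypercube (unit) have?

An n-cube has C(n,k)·2^(n-k) k-faces. Here C(9,4)·2^5 = 126·32 = 4032.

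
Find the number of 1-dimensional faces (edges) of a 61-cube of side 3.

An n-cube has n·2^(n-1) edges. With n = 61: 61·1152921504606846976 = 70328211781017665536.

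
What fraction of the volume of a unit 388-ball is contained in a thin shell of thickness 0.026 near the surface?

Shell fraction = 1 - (1-0.026)^388 ≈ 0.999964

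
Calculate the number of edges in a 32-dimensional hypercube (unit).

An n-cube has n·2^(n-1) edges. With n = 32: 32·2147483648 = 68719476736.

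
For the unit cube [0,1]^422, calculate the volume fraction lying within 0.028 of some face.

1 - (1 - 2·0.028)^422 = 1 - 0.944^422 ≈ 1 - 2.743e-11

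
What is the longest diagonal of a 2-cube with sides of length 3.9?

The space diagonal of an n-cube of side s is s√n. Here 3.9·√2 ≈ 5.51543.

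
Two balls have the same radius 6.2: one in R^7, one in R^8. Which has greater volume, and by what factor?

V_7(6.2) ≈ 1.66388e+06, V_8(6.2) ≈ 8.8618e+06. The 8-ball is larger by a factor of 5.326.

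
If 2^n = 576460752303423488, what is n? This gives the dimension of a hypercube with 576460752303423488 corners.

n = log_2(576460752303423488) = 59.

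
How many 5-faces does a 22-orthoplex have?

Number of 5-faces = 2^(5+1) · C(22,5+1) = 64 · 74613 = 4775232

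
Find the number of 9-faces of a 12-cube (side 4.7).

f_9(12-cube) = (12 choose 9) · 2^3 = 1760.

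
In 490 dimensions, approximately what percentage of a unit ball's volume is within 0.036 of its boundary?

1 - (1-0.036)^490 ≈ 0.9999999842 ≈ 99.999998%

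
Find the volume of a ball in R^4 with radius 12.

The n-ball volume is π^(n/2)·r^n/Γ(n/2+1). With n=4, r=12: V = 10368·π^2 ≈ 102328.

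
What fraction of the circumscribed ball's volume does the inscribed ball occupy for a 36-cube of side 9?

Volume scales as r^n, and r_in/r_out = 1/√36, giving (1/√36)^36 ≈ 9.69516e-29.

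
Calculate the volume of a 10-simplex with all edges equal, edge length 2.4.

V = (2.4^10 / 10!) · √((10+1) / 2^10) ≈ 0.000181091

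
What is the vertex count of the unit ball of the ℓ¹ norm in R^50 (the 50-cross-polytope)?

An n-cross-polytope has 2n vertices; here n = 50, giving 100.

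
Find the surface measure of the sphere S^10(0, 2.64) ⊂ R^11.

S_11(2.64) = 2·π^(11/2)·(2.64)^10 / Γ(11/2) ≈ 340829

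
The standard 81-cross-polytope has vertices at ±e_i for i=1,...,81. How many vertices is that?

The 81-dimensional cross-polytope has 2n = 2·81 = 162 vertices.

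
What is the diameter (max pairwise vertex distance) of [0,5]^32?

d = √(5² + 5² + ... + 5²) [32 terms] = √(32·5²) = 5√32 ≈ 28.2843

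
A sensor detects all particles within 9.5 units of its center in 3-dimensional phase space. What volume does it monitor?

V_3(9.5) = π^(3/2) · (9.5)^3 / Γ(3/2 + 1) = 6859·π/6 ≈ 3591.36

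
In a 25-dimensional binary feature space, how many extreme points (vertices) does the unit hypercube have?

Each vertex is a binary string of length 25, so there are 2^25 = 33554432.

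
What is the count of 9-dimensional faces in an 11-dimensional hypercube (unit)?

An n-cube has C(n,k)·2^(n-k) k-faces. Here C(11,9)·2^2 = 55·4 = 220.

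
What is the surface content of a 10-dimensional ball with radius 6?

S_10(6) = 2·π^(10/2)·(6)^9 / Γ(10/2) = 839808·π^5 ≈ 2.56998e+08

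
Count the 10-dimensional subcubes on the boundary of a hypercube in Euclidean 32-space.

Number of 10-faces = C(32,10) · 2^(32-10) = 64512240 · 4194304 = 270583946280960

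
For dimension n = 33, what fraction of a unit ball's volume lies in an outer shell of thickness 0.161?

1 - (1-0.161)^33 ≈ 0.996951 ≈ 99.70%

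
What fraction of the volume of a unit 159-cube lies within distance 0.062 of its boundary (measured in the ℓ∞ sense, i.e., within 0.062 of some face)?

The inner cube has side 1-2·0.062 = 0.876 and volume (0.876)^159 ≈ 7.214e-10, so the shell holds 0.9999999993 of the volume.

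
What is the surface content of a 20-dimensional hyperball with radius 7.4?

The surface area of an n-ball is 2π^(n/2) r^(n-1) / Γ(n/2). For n=20, r=7.4: 1.6911e+16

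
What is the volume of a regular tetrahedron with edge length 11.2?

Volume = (√2/12) · 11.2³ = 165.572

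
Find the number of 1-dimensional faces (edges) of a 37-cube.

The 37-cube has n·2^(n-1) = 37·2^36 = 37·68719476736 = 2542620639232 edges.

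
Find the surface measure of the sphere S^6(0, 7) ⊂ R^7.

S = n·V_n(r)/r = 7·V_7(7)/7 (volume-to-surface relation), giving 1882384·π^3/15 ≈ 3.89105e+06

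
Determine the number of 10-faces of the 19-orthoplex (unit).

Each 10-face is the convex hull of 11 vertices, one chosen as ±e_i from each of 11 distinct axes: 2^11·C(19,11) = 154791936.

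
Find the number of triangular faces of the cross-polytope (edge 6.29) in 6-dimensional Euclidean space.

f_2(6-orthoplex) = 2^3 · (6 choose 3) = 160.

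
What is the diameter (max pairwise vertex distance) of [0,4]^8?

d = √(4² + 4² + ... + 4²) [8 terms] = √(8·4²) = 4√8 ≈ 11.3137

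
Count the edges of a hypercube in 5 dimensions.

The 5-cube has n·2^(n-1) = 5·2^4 = 5·16 = 80 edges.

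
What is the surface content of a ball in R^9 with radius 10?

|∂B_9(10)| = 640000000·π^4/21 ≈ 2.96866e+09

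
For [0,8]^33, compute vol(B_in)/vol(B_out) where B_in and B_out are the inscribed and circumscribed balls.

Volume scales as r^n, and r_in/r_out = 1/√33, giving (1/√33)^33 ≈ 8.80076e-26.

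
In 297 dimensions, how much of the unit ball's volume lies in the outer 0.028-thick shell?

1 - (1-0.028)^297 ≈ 0.999783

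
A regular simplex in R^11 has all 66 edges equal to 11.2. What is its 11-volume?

V = (11.2^11 / 11!) · √((11+1) / 2^11) ≈ 667.065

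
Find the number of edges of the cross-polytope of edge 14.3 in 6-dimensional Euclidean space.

An n-cross-polytope has 2^(k+1)·C(n,k+1) k-faces. Here 2^2·C(6,2) = 4·15 = 60.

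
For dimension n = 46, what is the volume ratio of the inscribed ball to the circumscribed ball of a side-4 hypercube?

The radii are 4/2 and 4√46/2, so the volume ratio is (1/√46)^46 = 46^{-46/2} ≈ 5.70913e-39.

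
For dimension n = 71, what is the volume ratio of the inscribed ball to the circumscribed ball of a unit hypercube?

V_in/V_out = n^(-n/2) = 71^(-71/2) ≈ 1.9069e-66.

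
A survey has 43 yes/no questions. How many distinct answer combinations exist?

Number of vertices = 2^43 = 8796093022208.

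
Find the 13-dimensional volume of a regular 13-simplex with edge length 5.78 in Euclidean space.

Volume = 5.78^13 · √(14/2^13) / 13! ≈ 0.053352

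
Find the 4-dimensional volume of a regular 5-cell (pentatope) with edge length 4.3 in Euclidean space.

Volume = 4.3^4 · √(5/2^4) / 4! ≈ 7.9632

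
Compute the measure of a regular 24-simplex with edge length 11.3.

For a regular n-simplex with edge a, V = (a^n / n!)·√((n+1)/2^n). With a=11.3, n=24: V ≈ 0.0369647.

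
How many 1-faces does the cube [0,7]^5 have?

An n-cube has n·2^(n-1) edges. With n = 5: 5·16 = 80.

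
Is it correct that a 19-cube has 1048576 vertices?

False. The 19-cube has 2^19 = 524288 vertices.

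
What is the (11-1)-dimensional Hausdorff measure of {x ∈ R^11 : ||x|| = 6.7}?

|∂B_11(6.7)| ≈ 3.77786e+09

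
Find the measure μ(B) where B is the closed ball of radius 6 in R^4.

Volume = π^{4/2}·(6)^4/Γ(3) = 648·π^2 ≈ 6395.5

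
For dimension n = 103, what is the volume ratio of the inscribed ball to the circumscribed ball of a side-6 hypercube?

Volume scales as r^n, and r_in/r_out = 1/√103, giving (1/√103)^103 ≈ 2.18214e-104.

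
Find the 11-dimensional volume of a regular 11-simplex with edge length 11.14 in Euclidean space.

Volume = 11.14^11 · √(12/2^11) / 11! ≈ 628.792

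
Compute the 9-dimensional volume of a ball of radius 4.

Volume = π^{9/2}·(4)^9/Γ(11/2) = 8388608·π^4/945 ≈ 864684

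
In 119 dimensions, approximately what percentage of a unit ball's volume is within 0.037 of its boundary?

1 - (1-0.037)^119 ≈ 0.98874 ≈ 98.87%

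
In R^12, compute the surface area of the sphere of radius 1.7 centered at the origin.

S = n·V_n(r)/r = 12·V_12(1.7)/1.7 (volume-to-surface relation), giving 5491.44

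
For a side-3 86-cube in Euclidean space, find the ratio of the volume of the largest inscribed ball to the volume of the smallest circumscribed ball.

V_in/V_out = n^(-n/2) = 86^(-86/2) ≈ 6.55491e-84.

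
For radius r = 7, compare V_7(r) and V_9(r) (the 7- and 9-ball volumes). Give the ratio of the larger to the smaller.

V_7(7) ≈ 3.89105e+06, V_9(7) ≈ 1.33107e+08. The 9-ball is larger by a factor of 34.21.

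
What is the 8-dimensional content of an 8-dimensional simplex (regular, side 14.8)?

V_8 = √(9) · 14.8^8 / (8! · 2^(8/2)) ≈ 10704.7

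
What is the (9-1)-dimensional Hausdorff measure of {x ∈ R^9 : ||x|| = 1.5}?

The surface area of an n-ball is 2π^(n/2) r^(n-1) / Γ(n/2). For n=9, r=1.5: 2187·π^4/280 ≈ 760.835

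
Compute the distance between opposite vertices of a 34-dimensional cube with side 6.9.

d = √(6.9² + 6.9² + ... + 6.9²) [34 terms] = √(34·6.9²) = 6.9√34 ≈ 40.2336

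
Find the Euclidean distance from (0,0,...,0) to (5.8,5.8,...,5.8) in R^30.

d = √(5.8² + 5.8² + ... + 5.8²) [30 terms] = √(30·5.8²) = 5.8√30 ≈ 31.7679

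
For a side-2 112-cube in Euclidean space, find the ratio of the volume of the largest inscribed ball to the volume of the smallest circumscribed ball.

V_in/V_out = n^(-n/2) = 112^(-112/2) ≈ 1.75304e-115.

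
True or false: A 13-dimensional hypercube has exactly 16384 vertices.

False. The 13-cube has 2^13 = 8192 vertices.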